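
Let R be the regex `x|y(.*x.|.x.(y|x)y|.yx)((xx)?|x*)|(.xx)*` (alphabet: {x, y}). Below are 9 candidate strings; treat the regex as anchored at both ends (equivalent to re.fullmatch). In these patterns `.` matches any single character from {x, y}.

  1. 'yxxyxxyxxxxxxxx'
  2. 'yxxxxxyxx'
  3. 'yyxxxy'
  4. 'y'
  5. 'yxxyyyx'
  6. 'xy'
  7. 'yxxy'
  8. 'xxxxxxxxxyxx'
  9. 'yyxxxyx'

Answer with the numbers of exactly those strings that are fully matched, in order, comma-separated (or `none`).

1 → match
2. 'yxxxxxyxx' → match
3. 'yyxxxy' → match
4. 'y' → no match
5. 'yxxyyyx' → match
6. 'xy' → no match
7. 'yxxy' → match
8. 'xxxxxxxxxyxx' → match
9. 'yyxxxyx' → match

1, 2, 3, 5, 7, 8, 9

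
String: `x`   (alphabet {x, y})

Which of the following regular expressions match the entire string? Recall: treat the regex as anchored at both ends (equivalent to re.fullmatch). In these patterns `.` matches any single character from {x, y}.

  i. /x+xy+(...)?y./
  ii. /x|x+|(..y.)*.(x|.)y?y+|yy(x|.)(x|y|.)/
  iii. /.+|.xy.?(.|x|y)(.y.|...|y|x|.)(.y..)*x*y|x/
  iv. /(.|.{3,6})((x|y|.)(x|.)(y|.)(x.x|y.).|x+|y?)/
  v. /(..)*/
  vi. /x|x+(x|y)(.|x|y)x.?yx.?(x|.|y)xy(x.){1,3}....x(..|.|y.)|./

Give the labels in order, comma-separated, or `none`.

i → no match
ii → match
iii → match
iv → match
v → no match
vi → match

ii, iii, iv, vi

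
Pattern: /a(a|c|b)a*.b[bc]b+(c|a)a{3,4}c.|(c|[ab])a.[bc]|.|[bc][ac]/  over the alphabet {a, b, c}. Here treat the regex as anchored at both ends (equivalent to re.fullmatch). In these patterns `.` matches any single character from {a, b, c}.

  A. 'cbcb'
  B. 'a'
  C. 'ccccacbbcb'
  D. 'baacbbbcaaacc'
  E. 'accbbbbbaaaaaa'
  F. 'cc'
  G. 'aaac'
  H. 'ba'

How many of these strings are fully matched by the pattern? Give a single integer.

4

A. 'cbcb' → no match
B. 'a' → match
C. 'ccccacbbcb' → no match
D → no match
E → no match
F. 'cc' → match
G. 'aaac' → match
H. 'ba' → match
Total matched: 4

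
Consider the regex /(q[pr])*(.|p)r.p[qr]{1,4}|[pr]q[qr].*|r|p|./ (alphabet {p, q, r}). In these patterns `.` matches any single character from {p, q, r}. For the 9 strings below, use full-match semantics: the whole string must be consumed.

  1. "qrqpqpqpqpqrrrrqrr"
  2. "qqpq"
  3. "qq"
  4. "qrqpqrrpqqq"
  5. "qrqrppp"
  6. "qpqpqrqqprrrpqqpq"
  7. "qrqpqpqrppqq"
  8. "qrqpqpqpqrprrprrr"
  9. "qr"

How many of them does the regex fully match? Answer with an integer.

1 → no match
2. "qqpq" → no match
3. "qq" → no match
4. "qrqpqrrpqqq" → match
5. "qrqrppp" → no match
6 → no match
7. "qrqpqpqrppqq" → match
8 → match
9. "qr" → no match
Total matched: 3

3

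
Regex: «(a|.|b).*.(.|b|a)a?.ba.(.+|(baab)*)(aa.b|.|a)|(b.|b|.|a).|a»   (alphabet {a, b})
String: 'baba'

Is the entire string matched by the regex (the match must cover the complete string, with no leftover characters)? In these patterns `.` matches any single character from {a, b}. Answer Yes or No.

No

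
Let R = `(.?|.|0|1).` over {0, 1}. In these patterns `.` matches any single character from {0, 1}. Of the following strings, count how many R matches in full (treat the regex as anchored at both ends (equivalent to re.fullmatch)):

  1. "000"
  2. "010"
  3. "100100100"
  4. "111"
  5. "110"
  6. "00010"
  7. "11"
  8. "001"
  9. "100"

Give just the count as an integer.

1

1 → no match
2 → no match
3 → no match
4 → no match
5 → no match
6 → no match
7 → match
8 → no match
9 → no match
Total matched: 1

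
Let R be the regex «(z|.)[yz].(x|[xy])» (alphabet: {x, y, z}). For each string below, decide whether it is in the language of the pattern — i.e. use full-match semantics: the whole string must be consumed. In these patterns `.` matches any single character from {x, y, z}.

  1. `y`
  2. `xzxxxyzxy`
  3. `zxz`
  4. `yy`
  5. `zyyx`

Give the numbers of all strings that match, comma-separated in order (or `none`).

5

1 → no match
2 → no match
3 → no match
4 → no match
5 → match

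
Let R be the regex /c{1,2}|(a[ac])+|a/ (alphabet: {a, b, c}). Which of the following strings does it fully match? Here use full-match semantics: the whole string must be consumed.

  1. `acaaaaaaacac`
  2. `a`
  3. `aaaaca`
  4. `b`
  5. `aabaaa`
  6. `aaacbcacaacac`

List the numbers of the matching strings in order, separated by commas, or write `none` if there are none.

1, 2

1. `acaaaaaaacac` → match
2. `a` → match
3. `aaaaca` → no match
4. `b` → no match
5. `aabaaa` → no match
6 → no match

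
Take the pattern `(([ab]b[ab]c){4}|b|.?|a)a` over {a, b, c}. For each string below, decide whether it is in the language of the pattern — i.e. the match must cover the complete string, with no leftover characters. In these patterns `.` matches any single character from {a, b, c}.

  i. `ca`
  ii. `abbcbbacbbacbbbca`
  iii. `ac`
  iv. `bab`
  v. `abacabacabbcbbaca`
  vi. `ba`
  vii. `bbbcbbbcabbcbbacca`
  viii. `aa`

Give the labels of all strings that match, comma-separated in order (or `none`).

i → match
ii → match
iii → no match — must end with `a`
iv → no match — must end with `a`
v → match
vi → match
vii → no match
viii → match

i, ii, v, vi, viii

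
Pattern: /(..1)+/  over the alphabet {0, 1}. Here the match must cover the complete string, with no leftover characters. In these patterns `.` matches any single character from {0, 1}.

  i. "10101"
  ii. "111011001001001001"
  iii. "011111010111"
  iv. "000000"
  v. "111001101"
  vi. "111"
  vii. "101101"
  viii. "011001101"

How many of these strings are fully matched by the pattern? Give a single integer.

i → no match
ii → match
iii → no match
iv → no match — must end with "1"
v → match
vi → match
vii → match
viii → match
Total matched: 5

5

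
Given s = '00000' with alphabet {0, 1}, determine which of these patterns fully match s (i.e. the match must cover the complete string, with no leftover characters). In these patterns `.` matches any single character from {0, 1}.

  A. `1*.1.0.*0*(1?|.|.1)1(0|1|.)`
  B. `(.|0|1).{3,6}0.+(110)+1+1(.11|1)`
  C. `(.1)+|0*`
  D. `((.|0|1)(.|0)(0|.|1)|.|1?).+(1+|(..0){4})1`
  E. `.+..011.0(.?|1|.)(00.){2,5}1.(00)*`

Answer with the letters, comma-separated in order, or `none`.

A → no match
B → no match
C → match
D → no match — must end with '1'
E → no match

C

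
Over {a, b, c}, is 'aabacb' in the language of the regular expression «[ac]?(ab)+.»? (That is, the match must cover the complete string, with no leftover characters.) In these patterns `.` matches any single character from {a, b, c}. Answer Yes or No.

No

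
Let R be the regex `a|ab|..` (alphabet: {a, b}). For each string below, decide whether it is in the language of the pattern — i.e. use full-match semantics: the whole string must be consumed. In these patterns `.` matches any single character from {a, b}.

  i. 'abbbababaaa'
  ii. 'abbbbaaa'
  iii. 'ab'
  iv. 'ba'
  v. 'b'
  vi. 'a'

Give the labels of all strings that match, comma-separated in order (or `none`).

iii, iv, vi

i → no match
ii → no match
iii → match
iv → match
v → no match
vi → match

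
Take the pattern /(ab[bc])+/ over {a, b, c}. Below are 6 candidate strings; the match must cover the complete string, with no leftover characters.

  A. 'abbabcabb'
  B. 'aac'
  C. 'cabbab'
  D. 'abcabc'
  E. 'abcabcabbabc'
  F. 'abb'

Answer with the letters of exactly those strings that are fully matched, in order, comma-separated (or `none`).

A, D, E, F

A → match
B → no match — must start with 'ab'
C → no match — must start with 'ab'
D → match
E → match
F → match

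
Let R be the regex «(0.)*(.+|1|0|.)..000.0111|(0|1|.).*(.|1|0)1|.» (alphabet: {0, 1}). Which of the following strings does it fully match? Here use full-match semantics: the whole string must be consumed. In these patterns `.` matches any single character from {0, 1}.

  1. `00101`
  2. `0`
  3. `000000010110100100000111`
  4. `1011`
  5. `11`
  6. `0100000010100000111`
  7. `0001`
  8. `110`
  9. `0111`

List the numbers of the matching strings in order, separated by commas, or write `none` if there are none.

1 → match
2 → match
3 → match
4 → match
5 → no match
6 → match
7 → match
8 → no match
9 → match

1, 2, 3, 4, 6, 7, 9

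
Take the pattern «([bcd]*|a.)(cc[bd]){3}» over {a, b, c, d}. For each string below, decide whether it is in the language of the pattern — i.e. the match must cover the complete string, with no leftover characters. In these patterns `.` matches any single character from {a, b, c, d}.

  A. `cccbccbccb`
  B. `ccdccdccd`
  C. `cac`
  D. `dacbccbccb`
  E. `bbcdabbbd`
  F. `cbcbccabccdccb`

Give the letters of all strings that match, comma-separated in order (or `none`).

A, B

A → match
B → match
C → no match
D → no match
E → no match
F → no match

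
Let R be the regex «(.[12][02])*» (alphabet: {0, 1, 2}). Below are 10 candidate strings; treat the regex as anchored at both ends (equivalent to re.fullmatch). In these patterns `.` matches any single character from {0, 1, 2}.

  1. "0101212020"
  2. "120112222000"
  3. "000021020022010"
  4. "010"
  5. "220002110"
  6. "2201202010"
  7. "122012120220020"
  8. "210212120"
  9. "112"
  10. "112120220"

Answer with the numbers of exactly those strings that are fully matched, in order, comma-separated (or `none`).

1 → no match
2 → no match
3 → no match
4 → match
5 → no match
6 → no match
7 → match
8 → match
9 → match
10 → match

4, 7, 8, 9, 10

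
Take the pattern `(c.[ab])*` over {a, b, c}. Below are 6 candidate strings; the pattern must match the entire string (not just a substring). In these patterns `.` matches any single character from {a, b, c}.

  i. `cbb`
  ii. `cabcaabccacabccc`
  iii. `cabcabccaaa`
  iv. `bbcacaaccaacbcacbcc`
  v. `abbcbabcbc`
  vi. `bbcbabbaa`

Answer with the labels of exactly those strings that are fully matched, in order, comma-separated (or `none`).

i → match
ii → no match
iii → no match
iv → no match
v → no match
vi → no match

i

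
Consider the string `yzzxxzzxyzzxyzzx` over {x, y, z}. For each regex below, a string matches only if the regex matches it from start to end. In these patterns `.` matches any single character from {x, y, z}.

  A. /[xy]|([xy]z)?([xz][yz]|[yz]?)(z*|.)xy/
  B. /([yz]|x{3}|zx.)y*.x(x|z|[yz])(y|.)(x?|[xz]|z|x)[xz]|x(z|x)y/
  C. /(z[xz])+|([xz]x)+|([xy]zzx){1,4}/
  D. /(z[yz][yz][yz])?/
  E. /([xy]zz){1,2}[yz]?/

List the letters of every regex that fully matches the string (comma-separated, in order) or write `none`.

A → no match
B → no match
C → match
D → no match
E → no match

C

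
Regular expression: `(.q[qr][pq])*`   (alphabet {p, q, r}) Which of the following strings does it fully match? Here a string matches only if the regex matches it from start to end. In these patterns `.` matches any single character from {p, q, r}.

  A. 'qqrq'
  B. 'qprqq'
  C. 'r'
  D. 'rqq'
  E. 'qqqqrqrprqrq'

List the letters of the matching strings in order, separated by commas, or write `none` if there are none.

A, E

A → match
B → no match
C → no match
D → no match
E → match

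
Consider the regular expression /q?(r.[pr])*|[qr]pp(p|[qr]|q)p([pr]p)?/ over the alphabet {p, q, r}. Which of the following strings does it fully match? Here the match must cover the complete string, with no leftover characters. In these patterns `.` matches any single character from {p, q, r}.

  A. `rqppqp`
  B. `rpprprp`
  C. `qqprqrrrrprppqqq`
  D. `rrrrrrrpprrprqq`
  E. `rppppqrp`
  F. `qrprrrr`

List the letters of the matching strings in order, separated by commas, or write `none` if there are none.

A. `rqppqp` → no match
B. `rpprprp` → match
C → no match
D → no match
E. `rppppqrp` → no match
F. `qrprrrr` → match

B, F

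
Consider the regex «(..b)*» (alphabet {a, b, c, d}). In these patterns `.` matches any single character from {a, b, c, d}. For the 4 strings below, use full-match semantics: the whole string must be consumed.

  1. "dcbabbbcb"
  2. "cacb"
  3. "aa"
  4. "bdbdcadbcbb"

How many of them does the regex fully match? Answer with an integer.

1

1 → match
2 → no match
3 → no match
4 → no match
Total matched: 1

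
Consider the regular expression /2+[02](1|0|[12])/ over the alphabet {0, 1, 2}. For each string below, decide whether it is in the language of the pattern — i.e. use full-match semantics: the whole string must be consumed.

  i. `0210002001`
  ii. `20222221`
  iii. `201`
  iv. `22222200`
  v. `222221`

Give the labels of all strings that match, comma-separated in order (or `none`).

i. `0210002001` → no match — must start with `2`
ii. `20222221` → no match
iii. `201` → match
iv. `22222200` → match
v. `222221` → match

iii, iv, v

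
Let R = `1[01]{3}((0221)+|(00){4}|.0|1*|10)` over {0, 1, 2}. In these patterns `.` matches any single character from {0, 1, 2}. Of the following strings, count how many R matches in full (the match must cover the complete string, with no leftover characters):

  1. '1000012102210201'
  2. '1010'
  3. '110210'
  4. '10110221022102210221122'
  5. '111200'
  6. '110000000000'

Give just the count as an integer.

1 → no match
2. '1010' → match
3. '110210' → no match
4 → no match
5. '111200' → no match
6. '110000000000' → match
Total matched: 2

2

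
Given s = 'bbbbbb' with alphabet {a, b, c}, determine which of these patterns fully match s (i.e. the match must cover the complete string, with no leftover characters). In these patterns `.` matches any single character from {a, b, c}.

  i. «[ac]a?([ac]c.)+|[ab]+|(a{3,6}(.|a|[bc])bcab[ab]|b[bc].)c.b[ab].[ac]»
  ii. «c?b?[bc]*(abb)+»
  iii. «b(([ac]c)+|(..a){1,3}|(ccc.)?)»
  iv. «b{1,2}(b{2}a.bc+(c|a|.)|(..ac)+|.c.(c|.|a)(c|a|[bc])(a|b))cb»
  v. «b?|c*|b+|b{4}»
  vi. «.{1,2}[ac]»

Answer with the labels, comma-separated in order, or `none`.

i → match
ii → no match — must end with 'abb'
iii → no match
iv → no match — must end with 'cb'
v → match
vi → no match

i, v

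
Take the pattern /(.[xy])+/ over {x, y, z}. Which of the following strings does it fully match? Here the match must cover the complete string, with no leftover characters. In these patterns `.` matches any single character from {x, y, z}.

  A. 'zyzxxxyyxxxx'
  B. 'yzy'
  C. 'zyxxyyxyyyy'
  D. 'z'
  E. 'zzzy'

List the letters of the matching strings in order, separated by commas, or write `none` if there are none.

A. 'zyzxxxyyxxxx' → match
B. 'yzy' → no match
C. 'zyxxyyxyyyy' → no match
D. 'z' → no match
E. 'zzzy' → no match

A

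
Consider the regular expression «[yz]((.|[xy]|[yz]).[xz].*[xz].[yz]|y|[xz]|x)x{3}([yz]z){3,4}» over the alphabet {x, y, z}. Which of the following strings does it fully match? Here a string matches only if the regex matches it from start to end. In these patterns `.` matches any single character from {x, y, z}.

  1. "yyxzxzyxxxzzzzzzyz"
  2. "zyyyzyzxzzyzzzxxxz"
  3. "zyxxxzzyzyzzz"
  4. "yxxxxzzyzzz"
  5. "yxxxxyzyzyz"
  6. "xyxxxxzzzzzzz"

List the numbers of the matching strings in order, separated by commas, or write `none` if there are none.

1, 3, 4, 5

1 → match
2 → no match
3 → match
4 → match
5 → match
6 → no match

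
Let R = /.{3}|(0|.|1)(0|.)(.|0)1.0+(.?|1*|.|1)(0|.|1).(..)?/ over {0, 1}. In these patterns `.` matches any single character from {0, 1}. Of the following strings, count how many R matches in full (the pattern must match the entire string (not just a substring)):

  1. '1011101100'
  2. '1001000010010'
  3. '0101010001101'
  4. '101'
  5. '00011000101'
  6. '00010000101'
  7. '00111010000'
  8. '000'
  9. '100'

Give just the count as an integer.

8

1 → match
2 → match
3 → no match
4 → match
5 → match
6 → match
7 → match
8 → match
9 → match
Total matched: 8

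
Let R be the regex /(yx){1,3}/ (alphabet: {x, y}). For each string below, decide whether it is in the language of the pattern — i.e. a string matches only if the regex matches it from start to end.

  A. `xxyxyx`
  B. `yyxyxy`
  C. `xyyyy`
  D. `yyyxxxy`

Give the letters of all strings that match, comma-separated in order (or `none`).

none

A → no match — must start with `yx`
B → no match — must start with `yx`
C → no match — must start with `yx`
D → no match — must start with `yx`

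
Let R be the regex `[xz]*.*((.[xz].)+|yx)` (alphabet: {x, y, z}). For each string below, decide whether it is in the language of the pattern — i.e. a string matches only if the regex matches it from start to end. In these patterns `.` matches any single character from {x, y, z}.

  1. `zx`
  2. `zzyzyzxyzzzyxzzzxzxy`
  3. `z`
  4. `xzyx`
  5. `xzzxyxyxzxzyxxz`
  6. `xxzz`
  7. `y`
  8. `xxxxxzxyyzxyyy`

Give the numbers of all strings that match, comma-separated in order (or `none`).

2, 4, 5, 6

1 → no match
2 → match
3 → no match
4 → match
5 → match
6 → match
7 → no match
8 → no match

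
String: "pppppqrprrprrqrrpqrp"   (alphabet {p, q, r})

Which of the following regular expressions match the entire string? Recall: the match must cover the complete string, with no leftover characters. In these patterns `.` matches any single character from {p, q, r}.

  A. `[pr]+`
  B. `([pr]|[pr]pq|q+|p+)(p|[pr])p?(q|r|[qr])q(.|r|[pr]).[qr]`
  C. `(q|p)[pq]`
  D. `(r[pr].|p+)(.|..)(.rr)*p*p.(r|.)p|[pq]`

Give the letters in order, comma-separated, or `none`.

D

A → no match
B → no match
C → no match
D → match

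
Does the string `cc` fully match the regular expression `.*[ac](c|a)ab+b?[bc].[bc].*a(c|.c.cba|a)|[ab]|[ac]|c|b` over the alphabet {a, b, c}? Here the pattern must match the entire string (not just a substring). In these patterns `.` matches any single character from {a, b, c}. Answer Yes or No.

No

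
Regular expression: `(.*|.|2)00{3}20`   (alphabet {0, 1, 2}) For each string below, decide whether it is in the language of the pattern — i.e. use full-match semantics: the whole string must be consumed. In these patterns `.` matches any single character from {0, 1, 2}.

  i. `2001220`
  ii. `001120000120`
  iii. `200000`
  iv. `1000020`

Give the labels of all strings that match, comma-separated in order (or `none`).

i → no match — must end with `020`
ii → no match — must end with `020`
iii → no match — must end with `020`
iv → match

iv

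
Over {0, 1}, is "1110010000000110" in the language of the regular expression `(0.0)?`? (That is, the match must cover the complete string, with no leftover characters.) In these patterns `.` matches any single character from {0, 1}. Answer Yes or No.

No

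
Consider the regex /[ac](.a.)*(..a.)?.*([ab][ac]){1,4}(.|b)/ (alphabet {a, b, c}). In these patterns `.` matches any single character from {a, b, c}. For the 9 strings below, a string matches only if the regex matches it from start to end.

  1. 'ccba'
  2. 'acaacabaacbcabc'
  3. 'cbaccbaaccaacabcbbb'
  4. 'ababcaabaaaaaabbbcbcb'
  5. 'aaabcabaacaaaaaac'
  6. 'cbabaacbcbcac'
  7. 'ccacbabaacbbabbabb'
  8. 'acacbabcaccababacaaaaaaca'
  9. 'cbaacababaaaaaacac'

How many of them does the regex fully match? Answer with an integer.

3

1. 'ccba' → no match
2 → no match
3 → no match
4 → match
5 → match
6 → no match
7 → no match
8 → match
9 → no match
Total matched: 3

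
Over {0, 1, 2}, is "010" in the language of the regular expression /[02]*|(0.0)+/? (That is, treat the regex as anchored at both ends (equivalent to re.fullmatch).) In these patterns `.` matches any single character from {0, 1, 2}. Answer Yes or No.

Yes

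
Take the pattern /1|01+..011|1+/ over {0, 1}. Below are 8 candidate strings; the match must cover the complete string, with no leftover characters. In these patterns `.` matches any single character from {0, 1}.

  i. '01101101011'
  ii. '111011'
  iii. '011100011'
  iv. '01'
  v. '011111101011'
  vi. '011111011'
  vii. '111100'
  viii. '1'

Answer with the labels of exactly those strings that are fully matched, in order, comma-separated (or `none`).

i → no match
ii → no match
iii → match
iv → no match
v → match
vi → match
vii → no match
viii → match

iii, v, vi, viii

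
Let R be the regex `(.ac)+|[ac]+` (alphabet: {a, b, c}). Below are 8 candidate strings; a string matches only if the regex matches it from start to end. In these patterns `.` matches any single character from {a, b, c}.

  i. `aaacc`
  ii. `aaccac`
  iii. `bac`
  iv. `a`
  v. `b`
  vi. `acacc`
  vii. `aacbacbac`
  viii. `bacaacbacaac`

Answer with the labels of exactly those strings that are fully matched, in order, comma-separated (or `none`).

i, ii, iii, iv, vi, vii, viii

i → match
ii → match
iii → match
iv → match
v → no match
vi → match
vii → match
viii → match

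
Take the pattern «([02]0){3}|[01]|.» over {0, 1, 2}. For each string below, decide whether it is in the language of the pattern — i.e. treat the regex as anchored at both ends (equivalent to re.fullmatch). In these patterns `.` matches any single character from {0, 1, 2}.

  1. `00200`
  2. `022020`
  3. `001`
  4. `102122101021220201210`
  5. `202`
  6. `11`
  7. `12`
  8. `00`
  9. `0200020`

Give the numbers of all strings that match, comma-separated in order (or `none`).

none

1 → no match
2 → no match
3 → no match
4 → no match
5 → no match
6 → no match
7 → no match
8 → no match
9 → no match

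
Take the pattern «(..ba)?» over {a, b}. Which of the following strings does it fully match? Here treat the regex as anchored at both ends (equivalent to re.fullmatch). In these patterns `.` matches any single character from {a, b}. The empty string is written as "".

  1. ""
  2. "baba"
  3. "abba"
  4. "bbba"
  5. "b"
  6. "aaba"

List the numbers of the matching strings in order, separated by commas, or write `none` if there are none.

1 → match
2 → match
3 → match
4 → match
5 → no match
6 → match

1, 2, 3, 4, 6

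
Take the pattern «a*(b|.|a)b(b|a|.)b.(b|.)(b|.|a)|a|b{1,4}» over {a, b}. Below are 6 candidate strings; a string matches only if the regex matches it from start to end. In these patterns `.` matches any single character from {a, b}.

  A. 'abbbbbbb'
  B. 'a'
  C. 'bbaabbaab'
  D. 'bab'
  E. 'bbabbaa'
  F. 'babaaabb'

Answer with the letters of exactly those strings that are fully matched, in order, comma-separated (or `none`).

A, B, E

A → match
B → match
C → no match
D → no match
E → match
F → no match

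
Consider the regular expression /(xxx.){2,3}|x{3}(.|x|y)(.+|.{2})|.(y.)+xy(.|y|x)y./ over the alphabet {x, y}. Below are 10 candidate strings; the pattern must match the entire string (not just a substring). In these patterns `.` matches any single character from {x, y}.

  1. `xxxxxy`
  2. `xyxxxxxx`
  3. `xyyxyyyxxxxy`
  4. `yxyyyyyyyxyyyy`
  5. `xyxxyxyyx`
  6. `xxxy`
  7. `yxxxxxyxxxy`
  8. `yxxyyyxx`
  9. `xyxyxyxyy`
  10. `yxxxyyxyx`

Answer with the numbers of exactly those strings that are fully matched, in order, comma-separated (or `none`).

1

1. `xxxxxy` → match
2. `xyxxxxxx` → no match
3. `xyyxyyyxxxxy` → no match
4 → no match
5. `xyxxyxyyx` → no match
6. `xxxy` → no match
7. `yxxxxxyxxxy` → no match
8. `yxxyyyxx` → no match
9. `xyxyxyxyy` → no match
10. `yxxxyyxyx` → no match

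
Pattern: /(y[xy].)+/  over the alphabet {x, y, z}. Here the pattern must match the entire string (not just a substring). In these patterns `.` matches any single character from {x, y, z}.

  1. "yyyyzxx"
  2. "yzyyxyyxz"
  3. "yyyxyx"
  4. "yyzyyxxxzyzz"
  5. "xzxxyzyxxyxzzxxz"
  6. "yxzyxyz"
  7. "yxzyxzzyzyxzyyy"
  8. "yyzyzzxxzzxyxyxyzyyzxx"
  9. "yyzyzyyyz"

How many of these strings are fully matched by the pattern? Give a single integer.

1 → no match
2 → no match
3 → no match
4 → no match
5 → no match — must start with "y"
6 → no match
7 → no match
8 → no match
9 → no match
Total matched: 0

0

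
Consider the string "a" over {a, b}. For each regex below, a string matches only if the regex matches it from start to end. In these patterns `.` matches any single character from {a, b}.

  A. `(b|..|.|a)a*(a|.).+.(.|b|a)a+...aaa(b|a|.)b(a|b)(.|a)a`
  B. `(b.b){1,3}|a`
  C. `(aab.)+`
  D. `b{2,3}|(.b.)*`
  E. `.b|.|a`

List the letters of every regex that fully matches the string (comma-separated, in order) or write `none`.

A → no match
B → match
C → no match — must start with "aab"
D → no match
E → match

B, E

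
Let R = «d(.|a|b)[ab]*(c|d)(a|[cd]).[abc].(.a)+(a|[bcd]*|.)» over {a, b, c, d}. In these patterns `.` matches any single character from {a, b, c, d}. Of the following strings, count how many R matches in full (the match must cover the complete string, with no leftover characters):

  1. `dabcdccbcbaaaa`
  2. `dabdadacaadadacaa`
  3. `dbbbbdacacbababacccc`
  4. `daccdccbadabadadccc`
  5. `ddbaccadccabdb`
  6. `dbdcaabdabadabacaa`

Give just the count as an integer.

4

1 → no match
2 → match
3 → match
4 → match
5 → no match
6 → match
Total matched: 4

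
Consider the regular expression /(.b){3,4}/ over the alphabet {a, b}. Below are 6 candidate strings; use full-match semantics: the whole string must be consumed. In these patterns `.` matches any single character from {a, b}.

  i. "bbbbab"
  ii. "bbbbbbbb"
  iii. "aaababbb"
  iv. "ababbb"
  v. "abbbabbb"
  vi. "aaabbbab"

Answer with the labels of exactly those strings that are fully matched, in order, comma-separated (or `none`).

i, ii, iv, v

i. "bbbbab" → match
ii. "bbbbbbbb" → match
iii. "aaababbb" → no match
iv. "ababbb" → match
v. "abbbabbb" → match
vi. "aaabbbab" → no match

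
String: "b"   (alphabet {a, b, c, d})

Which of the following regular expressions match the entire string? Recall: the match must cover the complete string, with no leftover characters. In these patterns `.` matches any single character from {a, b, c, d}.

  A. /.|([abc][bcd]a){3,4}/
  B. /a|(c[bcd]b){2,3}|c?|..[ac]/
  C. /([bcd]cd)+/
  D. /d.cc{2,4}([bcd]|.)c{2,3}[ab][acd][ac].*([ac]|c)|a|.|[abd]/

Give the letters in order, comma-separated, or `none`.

A, D

A → match
B → no match
C → no match — must end with "cd"
D → match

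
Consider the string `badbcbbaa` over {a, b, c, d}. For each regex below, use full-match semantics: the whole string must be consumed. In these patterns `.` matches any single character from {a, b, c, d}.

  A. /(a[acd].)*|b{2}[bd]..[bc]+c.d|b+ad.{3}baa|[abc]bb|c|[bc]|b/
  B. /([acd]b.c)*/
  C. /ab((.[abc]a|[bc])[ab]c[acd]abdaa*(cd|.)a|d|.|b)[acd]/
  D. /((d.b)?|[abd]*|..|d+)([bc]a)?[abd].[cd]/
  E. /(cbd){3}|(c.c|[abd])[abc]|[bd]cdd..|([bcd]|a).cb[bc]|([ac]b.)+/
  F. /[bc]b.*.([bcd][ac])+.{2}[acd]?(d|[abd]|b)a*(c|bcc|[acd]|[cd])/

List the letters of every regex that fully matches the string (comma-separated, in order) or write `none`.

A → match
B → no match
C → no match — must start with `ab`
D → no match
E → no match
F → no match

A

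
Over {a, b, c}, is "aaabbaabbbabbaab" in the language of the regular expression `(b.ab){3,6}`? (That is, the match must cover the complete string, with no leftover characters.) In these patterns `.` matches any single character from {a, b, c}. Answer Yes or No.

Every match must start with "b", but "aaabbaabbbabbaab" does not.

No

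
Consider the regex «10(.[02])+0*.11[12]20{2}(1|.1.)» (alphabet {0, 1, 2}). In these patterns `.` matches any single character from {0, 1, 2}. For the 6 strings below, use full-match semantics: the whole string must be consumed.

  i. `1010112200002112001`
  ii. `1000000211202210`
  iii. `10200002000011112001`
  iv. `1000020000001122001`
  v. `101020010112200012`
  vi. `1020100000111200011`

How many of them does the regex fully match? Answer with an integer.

i → no match
ii → no match
iii → match
iv → match
v → no match
vi → match
Total matched: 3

3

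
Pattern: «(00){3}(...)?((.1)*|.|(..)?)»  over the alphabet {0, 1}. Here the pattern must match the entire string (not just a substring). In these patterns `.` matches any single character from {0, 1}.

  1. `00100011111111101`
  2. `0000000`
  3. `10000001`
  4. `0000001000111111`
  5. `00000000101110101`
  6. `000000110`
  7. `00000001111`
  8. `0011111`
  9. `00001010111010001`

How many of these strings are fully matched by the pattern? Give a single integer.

4

1 → no match
2. `0000000` → match
3. `10000001` → no match — must start with `00`
4 → no match
5 → match
6. `000000110` → match
7. `00000001111` → match
8. `0011111` → no match
9 → no match
Total matched: 4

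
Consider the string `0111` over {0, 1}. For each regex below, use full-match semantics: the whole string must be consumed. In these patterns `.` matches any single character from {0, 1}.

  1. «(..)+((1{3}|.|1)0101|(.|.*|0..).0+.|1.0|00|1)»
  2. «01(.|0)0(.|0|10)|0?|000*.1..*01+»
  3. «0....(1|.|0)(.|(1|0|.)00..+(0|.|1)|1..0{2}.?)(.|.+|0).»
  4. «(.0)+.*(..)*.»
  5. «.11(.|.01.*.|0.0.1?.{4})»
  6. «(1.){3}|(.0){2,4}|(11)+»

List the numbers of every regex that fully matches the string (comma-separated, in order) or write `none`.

5

1 → no match
2 → no match
3 → no match
4 → no match
5 → match
6 → no match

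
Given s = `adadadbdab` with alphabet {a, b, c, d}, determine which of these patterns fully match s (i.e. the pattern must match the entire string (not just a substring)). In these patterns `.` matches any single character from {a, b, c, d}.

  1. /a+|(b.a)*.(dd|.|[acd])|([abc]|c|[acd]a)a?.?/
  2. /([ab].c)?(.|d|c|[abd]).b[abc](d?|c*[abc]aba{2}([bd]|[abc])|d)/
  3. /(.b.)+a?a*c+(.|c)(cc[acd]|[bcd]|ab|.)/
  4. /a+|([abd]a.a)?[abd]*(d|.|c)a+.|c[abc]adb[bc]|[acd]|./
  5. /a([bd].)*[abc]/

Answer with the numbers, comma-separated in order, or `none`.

1 → no match
2 → no match
3 → no match
4 → match
5 → match

4, 5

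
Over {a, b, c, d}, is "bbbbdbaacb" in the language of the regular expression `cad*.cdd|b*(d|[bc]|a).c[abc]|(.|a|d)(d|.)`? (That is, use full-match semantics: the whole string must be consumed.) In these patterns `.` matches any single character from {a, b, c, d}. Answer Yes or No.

No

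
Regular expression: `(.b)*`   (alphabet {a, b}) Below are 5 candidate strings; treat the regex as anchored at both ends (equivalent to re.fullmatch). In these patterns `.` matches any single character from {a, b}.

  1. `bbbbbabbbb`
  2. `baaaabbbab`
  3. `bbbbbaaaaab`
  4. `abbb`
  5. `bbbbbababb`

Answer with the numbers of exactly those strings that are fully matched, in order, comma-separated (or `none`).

4

1 → no match
2 → no match
3 → no match
4 → match
5 → no match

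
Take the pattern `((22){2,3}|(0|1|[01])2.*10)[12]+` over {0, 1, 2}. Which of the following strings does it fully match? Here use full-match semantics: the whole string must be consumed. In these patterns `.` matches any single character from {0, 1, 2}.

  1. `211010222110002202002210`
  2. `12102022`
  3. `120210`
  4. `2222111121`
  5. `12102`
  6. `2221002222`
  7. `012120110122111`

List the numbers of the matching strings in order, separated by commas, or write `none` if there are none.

4, 5

1 → no match
2 → no match
3 → no match
4 → match
5 → match
6 → no match
7 → no match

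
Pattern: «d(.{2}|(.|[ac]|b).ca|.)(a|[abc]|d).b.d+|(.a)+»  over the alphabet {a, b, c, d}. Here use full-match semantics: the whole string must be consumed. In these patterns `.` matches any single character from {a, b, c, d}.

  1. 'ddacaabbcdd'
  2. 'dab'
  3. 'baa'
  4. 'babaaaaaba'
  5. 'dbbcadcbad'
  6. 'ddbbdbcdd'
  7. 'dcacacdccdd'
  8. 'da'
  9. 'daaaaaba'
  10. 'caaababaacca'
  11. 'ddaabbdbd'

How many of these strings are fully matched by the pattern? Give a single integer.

6

1. 'ddacaabbcdd' → match
2. 'dab' → no match
3. 'baa' → no match
4. 'babaaaaaba' → match
5. 'dbbcadcbad' → match
6. 'ddbbdbcdd' → match
7. 'dcacacdccdd' → no match
8. 'da' → match
9. 'daaaaaba' → match
10. 'caaababaacca' → no match
11. 'ddaabbdbd' → no match
Total matched: 6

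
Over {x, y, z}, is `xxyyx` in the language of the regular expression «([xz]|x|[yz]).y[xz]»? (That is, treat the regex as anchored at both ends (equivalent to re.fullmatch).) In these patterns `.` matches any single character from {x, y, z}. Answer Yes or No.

No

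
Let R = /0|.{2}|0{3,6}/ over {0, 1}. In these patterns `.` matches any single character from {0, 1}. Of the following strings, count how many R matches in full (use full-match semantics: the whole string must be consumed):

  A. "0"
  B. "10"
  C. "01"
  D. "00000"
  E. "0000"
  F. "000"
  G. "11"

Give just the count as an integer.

A → match
B → match
C → match
D → match
E → match
F → match
G → match
Total matched: 7

7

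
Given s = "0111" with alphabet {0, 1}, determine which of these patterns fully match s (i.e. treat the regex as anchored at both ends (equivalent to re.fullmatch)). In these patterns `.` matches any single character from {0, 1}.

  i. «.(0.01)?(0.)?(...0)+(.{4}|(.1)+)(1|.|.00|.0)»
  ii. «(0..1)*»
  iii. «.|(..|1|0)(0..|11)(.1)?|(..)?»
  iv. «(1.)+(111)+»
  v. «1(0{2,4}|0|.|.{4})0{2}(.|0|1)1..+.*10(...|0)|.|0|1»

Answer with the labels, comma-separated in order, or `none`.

ii, iii

i → no match
ii → match
iii → match
iv → no match — must start with "1"
v → no match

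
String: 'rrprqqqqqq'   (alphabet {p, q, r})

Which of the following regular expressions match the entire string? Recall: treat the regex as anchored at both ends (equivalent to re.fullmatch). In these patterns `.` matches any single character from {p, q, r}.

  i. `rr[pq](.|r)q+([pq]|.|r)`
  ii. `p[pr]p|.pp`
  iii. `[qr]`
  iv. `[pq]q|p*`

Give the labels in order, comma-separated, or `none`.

i

i → match
ii → no match
iii → no match
iv → no match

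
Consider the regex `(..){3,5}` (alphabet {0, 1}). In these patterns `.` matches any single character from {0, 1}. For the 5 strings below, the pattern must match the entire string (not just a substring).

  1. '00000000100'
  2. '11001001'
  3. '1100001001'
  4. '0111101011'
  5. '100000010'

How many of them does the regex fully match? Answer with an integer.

1. '00000000100' → no match
2. '11001001' → match
3. '1100001001' → match
4. '0111101011' → match
5. '100000010' → no match
Total matched: 3

3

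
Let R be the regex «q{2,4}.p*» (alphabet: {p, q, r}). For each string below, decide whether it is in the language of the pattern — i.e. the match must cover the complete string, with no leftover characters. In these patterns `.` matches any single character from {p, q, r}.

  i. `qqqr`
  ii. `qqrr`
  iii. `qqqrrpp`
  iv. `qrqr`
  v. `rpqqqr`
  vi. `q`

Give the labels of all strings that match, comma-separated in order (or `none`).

i

i → match
ii → no match
iii → no match
iv → no match
v → no match — must start with `q`
vi → no match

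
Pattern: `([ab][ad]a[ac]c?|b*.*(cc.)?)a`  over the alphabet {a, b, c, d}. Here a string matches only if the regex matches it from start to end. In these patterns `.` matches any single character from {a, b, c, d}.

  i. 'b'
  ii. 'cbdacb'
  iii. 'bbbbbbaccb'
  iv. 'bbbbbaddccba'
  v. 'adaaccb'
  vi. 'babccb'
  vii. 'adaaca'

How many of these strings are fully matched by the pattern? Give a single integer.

2

i. 'b' → no match — must end with 'a'
ii. 'cbdacb' → no match — must end with 'a'
iii. 'bbbbbbaccb' → no match — must end with 'a'
iv. 'bbbbbaddccba' → match
v. 'adaaccb' → no match — must end with 'a'
vi. 'babccb' → no match — must end with 'a'
vii. 'adaaca' → match
Total matched: 2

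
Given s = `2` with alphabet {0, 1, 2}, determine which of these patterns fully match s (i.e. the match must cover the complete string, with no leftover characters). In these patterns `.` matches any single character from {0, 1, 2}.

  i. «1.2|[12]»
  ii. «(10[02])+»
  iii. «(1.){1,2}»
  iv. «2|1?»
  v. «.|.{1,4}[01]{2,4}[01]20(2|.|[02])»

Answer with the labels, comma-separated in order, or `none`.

i → match
ii → no match — must start with `10`
iii → no match — must start with `1`
iv → match
v → match

i, iv, v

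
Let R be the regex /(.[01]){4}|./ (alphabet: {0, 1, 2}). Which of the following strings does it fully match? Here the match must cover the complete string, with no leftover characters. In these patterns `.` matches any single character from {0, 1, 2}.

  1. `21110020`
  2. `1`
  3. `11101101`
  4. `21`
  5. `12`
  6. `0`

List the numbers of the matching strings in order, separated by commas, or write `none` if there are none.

1, 2, 3, 6

1 → match
2 → match
3 → match
4 → no match
5 → no match
6 → match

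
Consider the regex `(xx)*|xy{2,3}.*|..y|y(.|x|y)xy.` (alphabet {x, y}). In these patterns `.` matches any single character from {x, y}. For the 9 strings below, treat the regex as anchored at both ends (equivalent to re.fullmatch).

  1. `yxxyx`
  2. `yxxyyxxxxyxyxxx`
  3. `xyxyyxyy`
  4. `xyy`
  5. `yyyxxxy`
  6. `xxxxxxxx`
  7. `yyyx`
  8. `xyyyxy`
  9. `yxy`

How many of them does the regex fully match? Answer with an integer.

5

1 → match
2 → no match
3 → no match
4 → match
5 → no match
6 → match
7 → no match
8 → match
9 → match
Total matched: 5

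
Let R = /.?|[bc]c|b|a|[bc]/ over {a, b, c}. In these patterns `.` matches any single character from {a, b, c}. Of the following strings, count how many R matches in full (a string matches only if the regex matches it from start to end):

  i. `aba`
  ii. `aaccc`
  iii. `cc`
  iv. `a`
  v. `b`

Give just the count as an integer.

3

i → no match
ii → no match
iii → match
iv → match
v → match
Total matched: 3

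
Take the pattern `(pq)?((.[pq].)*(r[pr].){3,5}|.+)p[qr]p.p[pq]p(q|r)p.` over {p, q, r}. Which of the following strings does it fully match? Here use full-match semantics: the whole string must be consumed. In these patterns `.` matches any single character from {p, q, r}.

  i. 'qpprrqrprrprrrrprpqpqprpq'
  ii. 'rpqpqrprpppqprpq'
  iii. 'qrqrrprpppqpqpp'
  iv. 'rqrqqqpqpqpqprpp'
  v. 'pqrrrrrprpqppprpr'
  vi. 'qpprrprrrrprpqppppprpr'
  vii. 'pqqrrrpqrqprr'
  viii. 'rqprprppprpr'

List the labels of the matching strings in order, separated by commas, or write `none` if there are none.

i, ii, iii, iv, v, vi, viii

i → match
ii → match
iii → match
iv → match
v → match
vi → match
vii → no match
viii → match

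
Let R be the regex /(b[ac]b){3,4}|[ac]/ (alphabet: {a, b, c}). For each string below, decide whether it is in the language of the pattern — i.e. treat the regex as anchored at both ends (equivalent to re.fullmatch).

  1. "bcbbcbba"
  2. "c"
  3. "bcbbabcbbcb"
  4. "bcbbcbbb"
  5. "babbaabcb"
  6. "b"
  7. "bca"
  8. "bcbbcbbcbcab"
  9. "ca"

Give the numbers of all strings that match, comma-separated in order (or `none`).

1 → no match
2 → match
3 → no match
4 → no match
5 → no match
6 → no match
7 → no match
8 → no match
9 → no match

2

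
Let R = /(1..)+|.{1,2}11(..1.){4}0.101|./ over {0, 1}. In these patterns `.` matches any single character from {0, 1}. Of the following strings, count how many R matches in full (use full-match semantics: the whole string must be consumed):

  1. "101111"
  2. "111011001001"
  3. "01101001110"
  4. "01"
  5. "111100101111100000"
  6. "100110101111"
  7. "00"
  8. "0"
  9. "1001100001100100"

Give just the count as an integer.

1 → match
2 → no match
3 → no match
4 → no match
5 → no match
6 → match
7 → no match
8 → match
9 → no match
Total matched: 3

3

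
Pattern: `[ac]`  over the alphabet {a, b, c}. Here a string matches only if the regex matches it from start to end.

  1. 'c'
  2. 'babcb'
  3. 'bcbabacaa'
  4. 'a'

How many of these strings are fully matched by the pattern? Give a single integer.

1 → match
2 → no match
3 → no match
4 → match
Total matched: 2

2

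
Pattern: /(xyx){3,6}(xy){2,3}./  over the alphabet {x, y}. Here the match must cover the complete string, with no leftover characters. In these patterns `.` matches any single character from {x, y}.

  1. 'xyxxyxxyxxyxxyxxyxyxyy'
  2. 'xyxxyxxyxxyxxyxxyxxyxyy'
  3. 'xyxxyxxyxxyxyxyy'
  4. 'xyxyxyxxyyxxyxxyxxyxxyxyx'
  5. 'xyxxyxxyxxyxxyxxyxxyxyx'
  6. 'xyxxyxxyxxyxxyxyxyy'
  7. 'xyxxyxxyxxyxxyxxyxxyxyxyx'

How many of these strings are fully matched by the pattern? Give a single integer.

1 → match
2 → match
3 → match
4 → no match
5 → match
6 → match
7 → match
Total matched: 6

6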